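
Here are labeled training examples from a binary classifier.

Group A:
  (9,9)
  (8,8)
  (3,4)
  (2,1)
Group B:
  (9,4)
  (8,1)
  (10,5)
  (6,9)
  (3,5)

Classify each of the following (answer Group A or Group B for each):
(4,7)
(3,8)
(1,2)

The simplest hypothesis consistent with all the labels is: |first − second| ≤ 1.
(4,7) — |4−7| = 3, hence Group B.
(3,8) — |3−8| = 5, hence Group B.
(1,2) — |1−2| = 1, hence Group A.

Group B, Group B, Group A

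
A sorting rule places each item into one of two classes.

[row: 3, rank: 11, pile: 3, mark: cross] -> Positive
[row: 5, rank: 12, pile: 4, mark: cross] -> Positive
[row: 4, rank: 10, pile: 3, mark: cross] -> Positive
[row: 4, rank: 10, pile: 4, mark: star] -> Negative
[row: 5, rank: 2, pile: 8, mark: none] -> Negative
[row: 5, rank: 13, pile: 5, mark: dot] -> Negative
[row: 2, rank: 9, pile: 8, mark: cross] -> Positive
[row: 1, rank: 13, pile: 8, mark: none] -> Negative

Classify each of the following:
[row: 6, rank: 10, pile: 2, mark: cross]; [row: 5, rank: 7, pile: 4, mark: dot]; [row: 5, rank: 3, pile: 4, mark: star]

Looking at the examples, the only property every 'Positive' case has and every 'Negative' case lacks is: mark is cross.
[row: 6, rank: 10, pile: 2, mark: cross]: mark is cross, satisfies this → Positive. [row: 5, rank: 7, pile: 4, mark: dot]: mark is dot, does not fit → Negative. [row: 5, rank: 3, pile: 4, mark: star]: mark is star, does not fit → Negative.

Positive, Negative, Negative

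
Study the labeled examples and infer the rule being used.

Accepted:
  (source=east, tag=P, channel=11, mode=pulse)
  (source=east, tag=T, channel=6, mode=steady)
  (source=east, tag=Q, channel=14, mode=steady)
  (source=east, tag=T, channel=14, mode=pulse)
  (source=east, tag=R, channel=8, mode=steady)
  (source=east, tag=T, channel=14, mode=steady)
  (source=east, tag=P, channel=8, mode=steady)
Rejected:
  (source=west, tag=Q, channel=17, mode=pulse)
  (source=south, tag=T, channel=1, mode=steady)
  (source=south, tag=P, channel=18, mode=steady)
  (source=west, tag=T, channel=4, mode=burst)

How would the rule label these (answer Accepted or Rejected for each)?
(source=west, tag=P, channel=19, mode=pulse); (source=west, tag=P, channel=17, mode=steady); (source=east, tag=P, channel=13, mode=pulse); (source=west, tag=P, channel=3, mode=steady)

Rejected, Rejected, Accepted, Rejected

A rule that fits every label: source is east — true of each 'Accepted' example, false of each 'Rejected' one.
Rejected: (source=west, tag=P, channel=19, mode=pulse), since source is west.
Rejected: (source=west, tag=P, channel=17, mode=steady), since source is west.
Accepted: (source=east, tag=P, channel=13, mode=pulse), since source is east.
Rejected: (source=west, tag=P, channel=3, mode=steady), since source is west.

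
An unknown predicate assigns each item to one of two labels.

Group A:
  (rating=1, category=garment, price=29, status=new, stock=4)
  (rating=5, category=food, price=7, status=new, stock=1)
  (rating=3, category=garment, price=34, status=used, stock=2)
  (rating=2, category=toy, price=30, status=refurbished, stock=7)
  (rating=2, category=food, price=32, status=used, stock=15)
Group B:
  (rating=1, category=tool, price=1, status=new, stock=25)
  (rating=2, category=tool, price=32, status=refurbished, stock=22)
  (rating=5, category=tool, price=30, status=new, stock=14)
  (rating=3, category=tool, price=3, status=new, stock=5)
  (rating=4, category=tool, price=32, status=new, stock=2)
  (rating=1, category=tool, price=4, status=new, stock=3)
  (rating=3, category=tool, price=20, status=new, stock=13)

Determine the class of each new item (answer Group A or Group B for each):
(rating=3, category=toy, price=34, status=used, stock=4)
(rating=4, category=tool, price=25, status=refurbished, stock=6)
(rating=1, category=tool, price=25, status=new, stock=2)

The rule appears to be: category is not tool.
(rating=3, category=toy, price=34, status=used, stock=4): category is toy, checks out → Group A. (rating=4, category=tool, price=25, status=refurbished, stock=6): category is tool, fails this test → Group B. (rating=1, category=tool, price=25, status=new, stock=2): category is tool, fails this test → Group B.

Group A, Group B, Group B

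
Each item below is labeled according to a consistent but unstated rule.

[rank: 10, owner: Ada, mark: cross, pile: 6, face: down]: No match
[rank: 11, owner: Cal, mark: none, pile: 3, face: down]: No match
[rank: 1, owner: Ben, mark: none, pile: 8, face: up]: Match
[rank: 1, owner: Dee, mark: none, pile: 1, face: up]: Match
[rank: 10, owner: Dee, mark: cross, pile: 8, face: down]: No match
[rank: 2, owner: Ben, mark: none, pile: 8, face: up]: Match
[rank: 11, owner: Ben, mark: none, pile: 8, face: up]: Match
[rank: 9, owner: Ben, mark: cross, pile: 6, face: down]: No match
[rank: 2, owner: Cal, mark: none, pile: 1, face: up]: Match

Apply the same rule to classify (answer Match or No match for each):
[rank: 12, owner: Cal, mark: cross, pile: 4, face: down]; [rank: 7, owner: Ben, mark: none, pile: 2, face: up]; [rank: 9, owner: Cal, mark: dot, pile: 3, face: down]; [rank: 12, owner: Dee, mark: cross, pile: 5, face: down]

One predicate separates the groups cleanly: face is up.
[rank: 12, owner: Cal, mark: cross, pile: 4, face: down]: face is down — fails the rule, so No match. [rank: 7, owner: Ben, mark: none, pile: 2, face: up]: face is up — meets the rule, so Match. [rank: 9, owner: Cal, mark: dot, pile: 3, face: down]: face is down — fails the rule, so No match. [rank: 12, owner: Dee, mark: cross, pile: 5, face: down]: face is down — fails the rule, so No match.

No match, Match, No match, No match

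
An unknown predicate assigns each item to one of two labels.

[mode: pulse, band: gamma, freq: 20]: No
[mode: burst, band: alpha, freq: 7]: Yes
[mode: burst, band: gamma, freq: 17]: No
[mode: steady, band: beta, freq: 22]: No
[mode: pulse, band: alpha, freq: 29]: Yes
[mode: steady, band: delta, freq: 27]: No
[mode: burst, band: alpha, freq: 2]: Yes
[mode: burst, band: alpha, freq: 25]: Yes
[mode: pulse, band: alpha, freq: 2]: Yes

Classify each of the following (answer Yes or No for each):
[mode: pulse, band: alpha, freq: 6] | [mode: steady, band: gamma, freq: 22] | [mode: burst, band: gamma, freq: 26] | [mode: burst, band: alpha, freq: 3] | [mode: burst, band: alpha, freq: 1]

Yes, No, No, Yes, Yes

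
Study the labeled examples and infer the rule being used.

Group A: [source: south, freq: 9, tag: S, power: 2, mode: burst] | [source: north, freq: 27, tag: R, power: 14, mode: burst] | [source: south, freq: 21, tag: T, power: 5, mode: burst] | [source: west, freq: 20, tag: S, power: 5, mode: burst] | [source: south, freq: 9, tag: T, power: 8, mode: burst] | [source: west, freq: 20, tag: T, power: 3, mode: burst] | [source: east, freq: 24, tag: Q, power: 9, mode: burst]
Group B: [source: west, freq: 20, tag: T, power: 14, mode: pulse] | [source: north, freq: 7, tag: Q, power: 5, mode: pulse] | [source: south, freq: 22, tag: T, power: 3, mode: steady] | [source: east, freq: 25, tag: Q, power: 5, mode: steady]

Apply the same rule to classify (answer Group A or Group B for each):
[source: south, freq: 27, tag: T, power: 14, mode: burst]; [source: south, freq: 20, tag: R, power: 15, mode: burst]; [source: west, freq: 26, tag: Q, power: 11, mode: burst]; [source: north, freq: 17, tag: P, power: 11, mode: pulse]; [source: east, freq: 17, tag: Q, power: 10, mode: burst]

Group A, Group A, Group A, Group B, Group A

The distinguishing property — mode is burst — holds for all the 'Group A' cases and none of the 'Group B' cases.
[source: south, freq: 27, tag: T, power: 14, mode: burst]: mode is burst — satisfies this, so Group A.
[source: south, freq: 20, tag: R, power: 15, mode: burst]: mode is burst — satisfies this, so Group A.
[source: west, freq: 26, tag: Q, power: 11, mode: burst]: mode is burst — satisfies this, so Group A.
[source: north, freq: 17, tag: P, power: 11, mode: pulse]: mode is pulse — does not fit, so Group B.
[source: east, freq: 17, tag: Q, power: 10, mode: burst]: mode is burst — satisfies this, so Group A.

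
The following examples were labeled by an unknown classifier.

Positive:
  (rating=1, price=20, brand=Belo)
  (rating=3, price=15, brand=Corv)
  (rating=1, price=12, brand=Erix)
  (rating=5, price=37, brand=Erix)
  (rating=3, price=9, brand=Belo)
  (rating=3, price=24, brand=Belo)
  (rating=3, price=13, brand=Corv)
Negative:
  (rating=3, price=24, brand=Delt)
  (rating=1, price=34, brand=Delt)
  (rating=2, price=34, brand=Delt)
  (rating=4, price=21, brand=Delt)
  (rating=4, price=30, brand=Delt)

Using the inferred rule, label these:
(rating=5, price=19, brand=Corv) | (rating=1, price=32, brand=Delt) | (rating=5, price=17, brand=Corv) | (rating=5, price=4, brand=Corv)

Rule: brand is not Delt. This holds for each 'Positive' example and fails for each 'Negative' one.
(rating=5, price=19, brand=Corv): brand is Corv, qualifies → Positive.
(rating=1, price=32, brand=Delt): brand is Delt, lacks this property → Negative.
(rating=5, price=17, brand=Corv): brand is Corv, qualifies → Positive.
(rating=5, price=4, brand=Corv): brand is Corv, qualifies → Positive.

Positive, Negative, Positive, Positive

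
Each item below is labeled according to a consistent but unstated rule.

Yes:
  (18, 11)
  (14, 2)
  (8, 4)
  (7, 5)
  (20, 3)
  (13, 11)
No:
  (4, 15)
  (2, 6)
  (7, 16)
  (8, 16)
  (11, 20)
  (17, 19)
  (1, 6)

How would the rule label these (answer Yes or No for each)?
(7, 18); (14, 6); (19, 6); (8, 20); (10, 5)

No, Yes, Yes, No, Yes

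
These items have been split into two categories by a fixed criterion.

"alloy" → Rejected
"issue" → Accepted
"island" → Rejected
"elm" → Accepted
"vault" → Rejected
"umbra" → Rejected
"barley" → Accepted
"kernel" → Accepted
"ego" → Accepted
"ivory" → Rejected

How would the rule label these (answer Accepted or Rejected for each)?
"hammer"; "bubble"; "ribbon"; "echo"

Accepted, Accepted, Rejected, Accepted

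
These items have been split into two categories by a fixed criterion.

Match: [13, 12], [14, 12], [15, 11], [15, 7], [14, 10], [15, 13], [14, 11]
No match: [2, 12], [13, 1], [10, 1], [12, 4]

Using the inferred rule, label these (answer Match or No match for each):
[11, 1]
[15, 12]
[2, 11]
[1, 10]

No match, Match, No match, No match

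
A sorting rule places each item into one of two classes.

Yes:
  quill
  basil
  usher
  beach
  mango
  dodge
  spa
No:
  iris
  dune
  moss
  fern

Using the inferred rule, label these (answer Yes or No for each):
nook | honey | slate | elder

The distinguishing property — odd length — holds for all the 'Yes' cases and none of the 'No' cases.
nook: No (length 4).
honey: Yes (length 5).
slate: Yes (length 5).
elder: Yes (length 5).

No, Yes, Yes, Yes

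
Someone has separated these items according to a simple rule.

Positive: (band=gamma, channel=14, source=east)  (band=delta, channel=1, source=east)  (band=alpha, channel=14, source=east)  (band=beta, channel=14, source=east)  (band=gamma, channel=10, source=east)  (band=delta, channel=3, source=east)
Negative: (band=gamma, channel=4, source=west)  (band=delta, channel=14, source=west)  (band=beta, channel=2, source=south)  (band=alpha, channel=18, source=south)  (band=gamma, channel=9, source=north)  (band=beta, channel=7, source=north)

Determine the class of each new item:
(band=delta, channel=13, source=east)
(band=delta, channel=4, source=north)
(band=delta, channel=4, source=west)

Positive, Negative, Negative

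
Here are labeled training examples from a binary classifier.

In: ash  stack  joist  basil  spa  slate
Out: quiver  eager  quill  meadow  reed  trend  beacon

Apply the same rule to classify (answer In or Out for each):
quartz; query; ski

Out, Out, In

The distinguishing property — contains 's' — holds for all the 'In' cases and none of the 'Out' cases.
quartz → no 's' → Out. query → no 's' → Out. ski → has 's' → In.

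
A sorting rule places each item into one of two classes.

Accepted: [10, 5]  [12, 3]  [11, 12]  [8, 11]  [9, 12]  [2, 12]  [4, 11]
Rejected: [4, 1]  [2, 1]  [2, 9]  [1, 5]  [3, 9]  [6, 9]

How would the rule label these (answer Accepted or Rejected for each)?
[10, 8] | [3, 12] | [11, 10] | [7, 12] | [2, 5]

Rule: max ≥ 10. This holds for each 'Accepted' example and fails for each 'Rejected' one.
[10, 8] → max 10 → Accepted. [3, 12] → max 12 → Accepted. [11, 10] → max 11 → Accepted. [7, 12] → max 12 → Accepted. [2, 5] → max 5 → Rejected.

Accepted, Accepted, Accepted, Accepted, Rejected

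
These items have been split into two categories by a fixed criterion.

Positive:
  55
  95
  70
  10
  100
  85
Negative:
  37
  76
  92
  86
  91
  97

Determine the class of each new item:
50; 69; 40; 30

Positive, Negative, Positive, Positive

Rule: multiple of 5. This holds for each 'Positive' example and fails for each 'Negative' one.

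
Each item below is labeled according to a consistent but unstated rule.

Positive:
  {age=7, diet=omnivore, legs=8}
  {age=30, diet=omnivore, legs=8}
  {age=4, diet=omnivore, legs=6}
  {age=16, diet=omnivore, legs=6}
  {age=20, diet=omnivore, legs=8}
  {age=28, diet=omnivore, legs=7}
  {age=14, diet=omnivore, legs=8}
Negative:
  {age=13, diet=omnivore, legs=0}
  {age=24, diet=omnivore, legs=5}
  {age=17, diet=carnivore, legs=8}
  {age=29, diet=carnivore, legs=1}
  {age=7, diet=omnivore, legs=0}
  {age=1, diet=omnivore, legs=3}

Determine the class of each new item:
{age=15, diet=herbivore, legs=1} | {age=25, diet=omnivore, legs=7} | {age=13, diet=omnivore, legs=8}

The distinguishing property — diet is omnivore AND legs ≥ 6 — holds for all the 'Positive' cases and none of the 'Negative' cases.
{age=15, diet=herbivore, legs=1}: diet is herbivore, legs = 1, does not satisfy this → Negative. {age=25, diet=omnivore, legs=7}: diet is omnivore, legs = 7, passes → Positive. {age=13, diet=omnivore, legs=8}: diet is omnivore, legs = 8, passes → Positive.

Negative, Positive, Positive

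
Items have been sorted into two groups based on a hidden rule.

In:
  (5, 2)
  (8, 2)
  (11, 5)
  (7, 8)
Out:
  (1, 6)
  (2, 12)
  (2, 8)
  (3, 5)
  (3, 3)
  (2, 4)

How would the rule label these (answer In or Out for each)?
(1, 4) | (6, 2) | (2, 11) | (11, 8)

One predicate separates the groups cleanly: first ≥ 4.
(1, 4): first 1, lacks this property → Out. (6, 2): first 6, matches → In. (2, 11): first 2, lacks this property → Out. (11, 8): first 11, matches → In.

Out, In, Out, In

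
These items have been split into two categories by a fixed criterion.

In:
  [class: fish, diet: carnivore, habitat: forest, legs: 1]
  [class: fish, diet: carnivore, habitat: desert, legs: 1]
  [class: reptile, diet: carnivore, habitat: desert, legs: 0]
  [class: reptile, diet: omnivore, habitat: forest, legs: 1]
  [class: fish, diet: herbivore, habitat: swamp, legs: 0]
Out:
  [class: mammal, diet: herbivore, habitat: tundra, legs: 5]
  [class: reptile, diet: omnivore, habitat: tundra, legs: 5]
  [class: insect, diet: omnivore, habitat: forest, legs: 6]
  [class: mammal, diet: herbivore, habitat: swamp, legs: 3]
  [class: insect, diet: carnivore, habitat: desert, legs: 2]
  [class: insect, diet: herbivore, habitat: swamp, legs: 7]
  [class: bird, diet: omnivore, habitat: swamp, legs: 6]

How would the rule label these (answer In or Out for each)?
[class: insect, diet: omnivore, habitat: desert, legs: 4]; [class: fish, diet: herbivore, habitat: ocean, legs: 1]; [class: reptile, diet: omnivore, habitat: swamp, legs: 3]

Every 'In' example satisfies: legs ≤ 1. None of the 'Out' examples do.

Out, In, Out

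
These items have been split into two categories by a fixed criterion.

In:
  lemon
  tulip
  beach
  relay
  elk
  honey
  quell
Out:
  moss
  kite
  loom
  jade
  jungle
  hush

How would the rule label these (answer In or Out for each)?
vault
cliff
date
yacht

The classifier is using: odd length.
vault: In (length 5).
cliff: In (length 5).
date: Out (length 4).
yacht: In (length 5).

In, In, Out, In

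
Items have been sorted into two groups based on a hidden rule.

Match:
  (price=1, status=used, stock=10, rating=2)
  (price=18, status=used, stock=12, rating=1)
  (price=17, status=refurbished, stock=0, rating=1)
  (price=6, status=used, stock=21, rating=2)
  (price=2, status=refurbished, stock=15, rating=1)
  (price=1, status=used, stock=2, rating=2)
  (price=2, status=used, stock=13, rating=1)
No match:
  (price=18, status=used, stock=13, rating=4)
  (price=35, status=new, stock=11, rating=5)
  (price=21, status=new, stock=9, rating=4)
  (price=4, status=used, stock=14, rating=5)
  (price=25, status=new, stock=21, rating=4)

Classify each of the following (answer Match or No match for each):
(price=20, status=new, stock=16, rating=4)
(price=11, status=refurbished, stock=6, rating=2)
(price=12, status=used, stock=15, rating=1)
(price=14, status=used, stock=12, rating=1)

No match, Match, Match, Match

A rule that fits every label: rating ≤ 2 — true of each 'Match' example, false of each 'No match' one.
(price=20, status=new, stock=16, rating=4): rating = 4, fails this test → No match.
(price=11, status=refurbished, stock=6, rating=2): rating = 2, fits → Match.
(price=12, status=used, stock=15, rating=1): rating = 1, fits → Match.
(price=14, status=used, stock=12, rating=1): rating = 1, fits → Match.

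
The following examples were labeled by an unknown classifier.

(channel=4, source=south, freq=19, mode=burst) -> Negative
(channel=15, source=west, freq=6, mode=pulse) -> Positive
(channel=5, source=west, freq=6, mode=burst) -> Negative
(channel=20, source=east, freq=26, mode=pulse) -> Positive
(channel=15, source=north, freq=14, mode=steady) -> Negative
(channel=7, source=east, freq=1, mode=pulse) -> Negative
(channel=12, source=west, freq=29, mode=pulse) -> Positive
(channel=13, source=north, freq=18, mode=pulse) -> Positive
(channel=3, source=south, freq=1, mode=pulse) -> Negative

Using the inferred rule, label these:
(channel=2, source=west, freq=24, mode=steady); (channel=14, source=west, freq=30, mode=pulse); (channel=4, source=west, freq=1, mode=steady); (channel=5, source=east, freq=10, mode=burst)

The simplest hypothesis consistent with all the labels is: mode is pulse AND freq ≥ 6.

Negative, Positive, Negative, Negative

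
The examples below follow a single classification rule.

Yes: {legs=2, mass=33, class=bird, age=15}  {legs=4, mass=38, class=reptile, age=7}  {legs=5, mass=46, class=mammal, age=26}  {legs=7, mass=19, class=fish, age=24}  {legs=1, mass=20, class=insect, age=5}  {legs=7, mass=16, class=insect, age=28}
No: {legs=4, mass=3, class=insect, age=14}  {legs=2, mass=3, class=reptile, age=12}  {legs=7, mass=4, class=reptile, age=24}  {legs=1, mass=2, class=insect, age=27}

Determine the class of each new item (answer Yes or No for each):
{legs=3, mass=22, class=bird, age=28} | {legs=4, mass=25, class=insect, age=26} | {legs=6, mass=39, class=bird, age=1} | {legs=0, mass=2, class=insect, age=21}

The simplest hypothesis consistent with all the labels is: mass ≥ 16.
{legs=3, mass=22, class=bird, age=28}: mass = 22 — qualifies, so Yes.
{legs=4, mass=25, class=insect, age=26}: mass = 25 — qualifies, so Yes.
{legs=6, mass=39, class=bird, age=1}: mass = 39 — qualifies, so Yes.
{legs=0, mass=2, class=insect, age=21}: mass = 2 — does not fit, so No.

Yes, Yes, Yes, No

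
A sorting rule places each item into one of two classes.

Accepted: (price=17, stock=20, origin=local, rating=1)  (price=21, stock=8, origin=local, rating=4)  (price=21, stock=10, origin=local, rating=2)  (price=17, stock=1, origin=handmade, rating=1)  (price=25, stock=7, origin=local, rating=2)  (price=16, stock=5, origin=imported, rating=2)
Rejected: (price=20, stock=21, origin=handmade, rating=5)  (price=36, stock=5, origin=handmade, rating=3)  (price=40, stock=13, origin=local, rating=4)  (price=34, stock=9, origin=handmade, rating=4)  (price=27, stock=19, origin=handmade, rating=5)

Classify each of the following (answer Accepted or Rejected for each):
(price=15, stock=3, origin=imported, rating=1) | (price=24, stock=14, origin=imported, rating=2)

Accepted, Accepted

The common property of the 'Accepted' items is: price ≤ 25 AND rating ≤ 4. No 'Rejected' item has it.
(price=15, stock=3, origin=imported, rating=1): price = 15, rating = 1 — matches, so Accepted. (price=24, stock=14, origin=imported, rating=2): price = 24, rating = 2 — matches, so Accepted.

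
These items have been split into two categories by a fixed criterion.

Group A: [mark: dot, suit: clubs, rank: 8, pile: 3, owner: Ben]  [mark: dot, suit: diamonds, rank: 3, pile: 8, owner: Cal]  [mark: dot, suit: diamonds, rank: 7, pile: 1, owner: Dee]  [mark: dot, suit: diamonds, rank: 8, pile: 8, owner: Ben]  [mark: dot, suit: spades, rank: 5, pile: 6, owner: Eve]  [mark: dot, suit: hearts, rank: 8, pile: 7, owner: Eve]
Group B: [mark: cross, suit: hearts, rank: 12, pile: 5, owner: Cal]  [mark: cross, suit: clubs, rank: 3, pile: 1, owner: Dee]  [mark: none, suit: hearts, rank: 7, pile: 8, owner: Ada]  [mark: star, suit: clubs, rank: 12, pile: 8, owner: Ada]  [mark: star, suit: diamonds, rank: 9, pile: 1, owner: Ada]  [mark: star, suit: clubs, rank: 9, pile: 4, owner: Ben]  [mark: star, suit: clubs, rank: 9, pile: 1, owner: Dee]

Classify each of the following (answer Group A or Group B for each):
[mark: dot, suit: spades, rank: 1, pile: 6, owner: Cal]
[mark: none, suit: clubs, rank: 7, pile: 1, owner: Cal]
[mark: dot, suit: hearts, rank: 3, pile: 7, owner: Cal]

Group A, Group B, Group A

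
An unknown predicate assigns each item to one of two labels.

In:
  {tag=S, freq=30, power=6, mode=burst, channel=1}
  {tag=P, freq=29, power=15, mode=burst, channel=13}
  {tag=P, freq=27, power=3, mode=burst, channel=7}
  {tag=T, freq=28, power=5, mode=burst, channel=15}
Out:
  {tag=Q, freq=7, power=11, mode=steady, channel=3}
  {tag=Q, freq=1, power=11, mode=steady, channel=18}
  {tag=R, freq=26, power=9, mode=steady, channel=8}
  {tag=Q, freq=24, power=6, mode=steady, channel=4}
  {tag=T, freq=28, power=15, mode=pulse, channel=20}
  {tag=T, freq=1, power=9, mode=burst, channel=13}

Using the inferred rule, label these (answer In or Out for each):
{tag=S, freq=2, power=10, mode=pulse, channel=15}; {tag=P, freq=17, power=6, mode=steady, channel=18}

Out, Out

Every 'In' example satisfies: mode is burst AND freq ≥ 7. None of the 'Out' examples do.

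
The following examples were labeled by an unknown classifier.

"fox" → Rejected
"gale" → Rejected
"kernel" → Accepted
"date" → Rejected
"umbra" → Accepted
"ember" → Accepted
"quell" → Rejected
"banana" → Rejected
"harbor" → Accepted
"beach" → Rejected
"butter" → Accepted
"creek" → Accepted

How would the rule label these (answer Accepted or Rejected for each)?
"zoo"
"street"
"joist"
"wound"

A rule that fits every label: contains 'r' — true of each 'Accepted' example, false of each 'Rejected' one.
"zoo": no 'r' — doesn't match, so Rejected.
"street": has 'r' — satisfies this, so Accepted.
"joist": no 'r' — doesn't match, so Rejected.
"wound": no 'r' — doesn't match, so Rejected.

Rejected, Accepted, Rejected, Rejected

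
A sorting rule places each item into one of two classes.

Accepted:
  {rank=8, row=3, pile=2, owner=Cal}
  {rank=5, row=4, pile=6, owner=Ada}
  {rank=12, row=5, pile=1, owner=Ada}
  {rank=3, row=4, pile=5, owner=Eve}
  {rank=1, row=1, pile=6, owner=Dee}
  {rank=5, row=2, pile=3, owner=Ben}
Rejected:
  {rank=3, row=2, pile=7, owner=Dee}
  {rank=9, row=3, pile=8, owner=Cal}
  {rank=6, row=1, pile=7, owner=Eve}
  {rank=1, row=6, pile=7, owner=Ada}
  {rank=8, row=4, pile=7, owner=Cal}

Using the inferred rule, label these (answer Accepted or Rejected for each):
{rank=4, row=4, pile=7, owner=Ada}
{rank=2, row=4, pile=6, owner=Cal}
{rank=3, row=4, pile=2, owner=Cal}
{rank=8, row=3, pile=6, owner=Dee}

The rule appears to be: pile ≤ 6.
{rank=4, row=4, pile=7, owner=Ada} → pile = 7 → Rejected. {rank=2, row=4, pile=6, owner=Cal} → pile = 6 → Accepted. {rank=3, row=4, pile=2, owner=Cal} → pile = 2 → Accepted. {rank=8, row=3, pile=6, owner=Dee} → pile = 6 → Accepted.

Rejected, Accepted, Accepted, Accepted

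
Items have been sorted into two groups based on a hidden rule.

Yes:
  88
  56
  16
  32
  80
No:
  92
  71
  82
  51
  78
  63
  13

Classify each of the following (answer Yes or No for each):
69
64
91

No, Yes, No

The classifier is using: multiple of 8.
69 → 69 = 8·8 + 5 → No.
64 → 64 = 8·8 → Yes.
91 → 91 = 8·11 + 3 → No.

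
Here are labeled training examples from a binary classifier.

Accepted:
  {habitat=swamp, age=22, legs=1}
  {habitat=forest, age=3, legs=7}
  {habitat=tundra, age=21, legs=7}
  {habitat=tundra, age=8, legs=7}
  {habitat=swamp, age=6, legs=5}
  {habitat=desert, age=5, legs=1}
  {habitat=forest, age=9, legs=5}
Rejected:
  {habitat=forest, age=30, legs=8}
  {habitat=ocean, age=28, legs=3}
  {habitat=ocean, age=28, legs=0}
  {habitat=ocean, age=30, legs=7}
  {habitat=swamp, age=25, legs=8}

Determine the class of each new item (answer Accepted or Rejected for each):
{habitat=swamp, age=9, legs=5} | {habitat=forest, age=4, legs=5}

The classifier is using: age ≤ 22.
{habitat=swamp, age=9, legs=5}: Accepted (age = 9). {habitat=forest, age=4, legs=5}: Accepted (age = 4).

Accepted, Accepted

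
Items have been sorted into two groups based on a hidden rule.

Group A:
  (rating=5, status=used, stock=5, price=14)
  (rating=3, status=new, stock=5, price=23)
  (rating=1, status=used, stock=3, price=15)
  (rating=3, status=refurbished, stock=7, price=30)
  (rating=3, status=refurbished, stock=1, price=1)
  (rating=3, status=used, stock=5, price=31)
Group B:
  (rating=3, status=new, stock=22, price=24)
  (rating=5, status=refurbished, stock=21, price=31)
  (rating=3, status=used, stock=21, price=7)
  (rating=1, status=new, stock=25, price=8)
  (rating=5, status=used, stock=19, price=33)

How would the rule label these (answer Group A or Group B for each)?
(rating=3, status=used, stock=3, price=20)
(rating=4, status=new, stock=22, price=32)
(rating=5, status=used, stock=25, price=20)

The distinguishing property — stock ≤ 7 — holds for all the 'Group A' cases and none of the 'Group B' cases.
(rating=3, status=used, stock=3, price=20): stock = 3, matches → Group A. (rating=4, status=new, stock=22, price=32): stock = 22, doesn't match → Group B. (rating=5, status=used, stock=25, price=20): stock = 25, doesn't match → Group B.

Group A, Group B, Group B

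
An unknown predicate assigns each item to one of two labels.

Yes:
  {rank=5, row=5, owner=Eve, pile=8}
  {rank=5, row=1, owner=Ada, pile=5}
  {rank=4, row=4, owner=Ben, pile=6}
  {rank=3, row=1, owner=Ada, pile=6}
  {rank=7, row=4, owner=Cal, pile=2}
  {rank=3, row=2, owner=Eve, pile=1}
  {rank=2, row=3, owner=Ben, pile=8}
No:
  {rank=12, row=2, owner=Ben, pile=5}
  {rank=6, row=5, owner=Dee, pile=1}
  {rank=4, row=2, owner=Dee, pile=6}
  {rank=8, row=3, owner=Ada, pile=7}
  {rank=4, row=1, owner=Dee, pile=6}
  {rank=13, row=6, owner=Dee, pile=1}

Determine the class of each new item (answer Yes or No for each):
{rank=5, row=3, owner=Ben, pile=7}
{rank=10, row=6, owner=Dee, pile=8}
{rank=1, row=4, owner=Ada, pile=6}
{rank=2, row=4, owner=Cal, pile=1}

Yes, No, Yes, Yes

The classifier is using: owner is not Dee AND rank ≤ 7.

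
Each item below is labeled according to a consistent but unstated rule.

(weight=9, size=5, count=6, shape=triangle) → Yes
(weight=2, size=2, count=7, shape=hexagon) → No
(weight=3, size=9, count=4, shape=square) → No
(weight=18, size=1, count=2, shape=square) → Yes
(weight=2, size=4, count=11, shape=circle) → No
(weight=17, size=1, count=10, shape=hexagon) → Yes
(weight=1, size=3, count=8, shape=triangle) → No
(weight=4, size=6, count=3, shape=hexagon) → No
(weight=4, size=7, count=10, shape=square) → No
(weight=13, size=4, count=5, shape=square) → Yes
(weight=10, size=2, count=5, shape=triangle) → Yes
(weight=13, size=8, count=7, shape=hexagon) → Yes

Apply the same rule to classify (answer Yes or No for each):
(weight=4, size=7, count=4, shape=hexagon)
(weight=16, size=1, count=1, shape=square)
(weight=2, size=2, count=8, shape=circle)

No, Yes, No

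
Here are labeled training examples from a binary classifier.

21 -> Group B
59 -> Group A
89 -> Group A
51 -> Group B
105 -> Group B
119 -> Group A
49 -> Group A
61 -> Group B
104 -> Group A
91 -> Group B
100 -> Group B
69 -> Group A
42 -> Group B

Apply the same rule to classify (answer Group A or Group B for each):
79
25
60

Group A, Group B, Group B

Checking candidate rules against both groups, what survives is: ≡ 4 (mod 5).
79 → 79 mod 5 = 4 → Group A. 25 → 25 mod 5 = 0 → Group B. 60 → 60 mod 5 = 0 → Group B.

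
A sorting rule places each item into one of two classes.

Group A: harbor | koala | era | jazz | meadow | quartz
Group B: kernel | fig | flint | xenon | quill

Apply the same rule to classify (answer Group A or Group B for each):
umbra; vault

Group A, Group A

Checking candidate rules against both groups, what survives is: contains 'a'.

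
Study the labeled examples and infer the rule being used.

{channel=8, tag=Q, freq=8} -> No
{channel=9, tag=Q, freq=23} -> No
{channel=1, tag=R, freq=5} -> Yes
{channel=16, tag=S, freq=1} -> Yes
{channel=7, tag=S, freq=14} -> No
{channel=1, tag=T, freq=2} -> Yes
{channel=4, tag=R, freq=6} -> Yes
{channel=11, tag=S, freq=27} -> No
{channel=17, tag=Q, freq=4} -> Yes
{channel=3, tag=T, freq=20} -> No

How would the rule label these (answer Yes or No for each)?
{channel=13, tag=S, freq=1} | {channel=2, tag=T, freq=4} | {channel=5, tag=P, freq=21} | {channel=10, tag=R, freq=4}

Yes, Yes, No, Yes

'Yes' ⟺ freq ≤ 6.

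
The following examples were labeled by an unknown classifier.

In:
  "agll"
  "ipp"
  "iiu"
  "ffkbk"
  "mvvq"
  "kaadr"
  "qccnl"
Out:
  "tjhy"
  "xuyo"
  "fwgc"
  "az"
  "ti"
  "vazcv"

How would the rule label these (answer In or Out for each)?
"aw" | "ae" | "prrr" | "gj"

Out, Out, In, Out

A rule that fits every label: has a double letter — true of each 'In' example, false of each 'Out' one.
"aw" — no doubled letter, hence Out. "ae" — no doubled letter, hence Out. "prrr" — 'rr' doubled, hence In. "gj" — no doubled letter, hence Out.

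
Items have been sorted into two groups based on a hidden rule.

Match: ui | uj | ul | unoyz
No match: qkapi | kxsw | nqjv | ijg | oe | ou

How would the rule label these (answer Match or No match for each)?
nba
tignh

No match, No match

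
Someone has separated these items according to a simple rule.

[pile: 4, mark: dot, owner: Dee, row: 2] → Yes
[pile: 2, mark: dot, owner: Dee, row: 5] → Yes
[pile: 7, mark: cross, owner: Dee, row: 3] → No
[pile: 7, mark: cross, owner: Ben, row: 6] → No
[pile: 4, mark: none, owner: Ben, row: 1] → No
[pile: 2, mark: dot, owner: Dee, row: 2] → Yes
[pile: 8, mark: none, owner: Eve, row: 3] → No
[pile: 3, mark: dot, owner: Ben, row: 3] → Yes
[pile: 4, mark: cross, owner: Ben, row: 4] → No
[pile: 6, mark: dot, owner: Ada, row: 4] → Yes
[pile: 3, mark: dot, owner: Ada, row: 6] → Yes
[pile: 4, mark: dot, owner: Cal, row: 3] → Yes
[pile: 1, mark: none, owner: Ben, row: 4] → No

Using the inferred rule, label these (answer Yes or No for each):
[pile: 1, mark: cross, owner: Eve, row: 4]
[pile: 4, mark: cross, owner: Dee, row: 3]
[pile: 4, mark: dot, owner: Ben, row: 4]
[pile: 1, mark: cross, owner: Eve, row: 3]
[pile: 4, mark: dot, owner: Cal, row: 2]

The rule appears to be: mark is dot.

No, No, Yes, No, Yes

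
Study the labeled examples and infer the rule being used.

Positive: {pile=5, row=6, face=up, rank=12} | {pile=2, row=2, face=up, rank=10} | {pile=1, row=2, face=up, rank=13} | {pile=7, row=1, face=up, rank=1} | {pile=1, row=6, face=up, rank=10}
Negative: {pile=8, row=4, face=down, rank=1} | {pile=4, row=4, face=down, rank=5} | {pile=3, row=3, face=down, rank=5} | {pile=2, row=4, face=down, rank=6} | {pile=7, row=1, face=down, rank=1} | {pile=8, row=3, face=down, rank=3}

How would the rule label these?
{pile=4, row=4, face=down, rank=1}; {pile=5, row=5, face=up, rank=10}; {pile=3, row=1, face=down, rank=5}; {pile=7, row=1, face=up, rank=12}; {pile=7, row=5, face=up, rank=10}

All 'Positive' examples share one property — face is up — and every 'Negative' example lacks it.
{pile=4, row=4, face=down, rank=1}: face is down, doesn't qualify → Negative. {pile=5, row=5, face=up, rank=10}: face is up, fits → Positive. {pile=3, row=1, face=down, rank=5}: face is down, doesn't qualify → Negative. {pile=7, row=1, face=up, rank=12}: face is up, fits → Positive. {pile=7, row=5, face=up, rank=10}: face is up, fits → Positive.

Negative, Positive, Negative, Positive, Positive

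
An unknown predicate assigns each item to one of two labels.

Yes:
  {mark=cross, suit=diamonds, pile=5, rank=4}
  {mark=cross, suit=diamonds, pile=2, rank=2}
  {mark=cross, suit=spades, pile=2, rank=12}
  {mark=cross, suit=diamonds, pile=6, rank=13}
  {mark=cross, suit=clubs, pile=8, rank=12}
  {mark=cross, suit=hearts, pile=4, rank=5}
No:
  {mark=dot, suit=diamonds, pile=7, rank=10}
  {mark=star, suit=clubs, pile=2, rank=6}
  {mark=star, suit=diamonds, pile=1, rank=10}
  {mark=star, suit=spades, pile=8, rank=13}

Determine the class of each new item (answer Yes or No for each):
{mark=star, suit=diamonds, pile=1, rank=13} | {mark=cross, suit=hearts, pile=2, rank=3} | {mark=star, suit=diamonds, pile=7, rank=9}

No, Yes, No

Rule: mark is cross. This holds for each 'Yes' example and fails for each 'No' one.
{mark=star, suit=diamonds, pile=1, rank=13}: mark is star, doesn't match → No.
{mark=cross, suit=hearts, pile=2, rank=3}: mark is cross, checks out → Yes.
{mark=star, suit=diamonds, pile=7, rank=9}: mark is star, doesn't match → No.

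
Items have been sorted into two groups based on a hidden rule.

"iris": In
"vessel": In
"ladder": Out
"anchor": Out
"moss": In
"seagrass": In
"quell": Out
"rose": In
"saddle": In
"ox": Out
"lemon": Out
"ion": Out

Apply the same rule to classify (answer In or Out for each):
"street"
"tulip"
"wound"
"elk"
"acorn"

In, Out, Out, Out, Out

Comparing the two groups points to one rule — contains 's'.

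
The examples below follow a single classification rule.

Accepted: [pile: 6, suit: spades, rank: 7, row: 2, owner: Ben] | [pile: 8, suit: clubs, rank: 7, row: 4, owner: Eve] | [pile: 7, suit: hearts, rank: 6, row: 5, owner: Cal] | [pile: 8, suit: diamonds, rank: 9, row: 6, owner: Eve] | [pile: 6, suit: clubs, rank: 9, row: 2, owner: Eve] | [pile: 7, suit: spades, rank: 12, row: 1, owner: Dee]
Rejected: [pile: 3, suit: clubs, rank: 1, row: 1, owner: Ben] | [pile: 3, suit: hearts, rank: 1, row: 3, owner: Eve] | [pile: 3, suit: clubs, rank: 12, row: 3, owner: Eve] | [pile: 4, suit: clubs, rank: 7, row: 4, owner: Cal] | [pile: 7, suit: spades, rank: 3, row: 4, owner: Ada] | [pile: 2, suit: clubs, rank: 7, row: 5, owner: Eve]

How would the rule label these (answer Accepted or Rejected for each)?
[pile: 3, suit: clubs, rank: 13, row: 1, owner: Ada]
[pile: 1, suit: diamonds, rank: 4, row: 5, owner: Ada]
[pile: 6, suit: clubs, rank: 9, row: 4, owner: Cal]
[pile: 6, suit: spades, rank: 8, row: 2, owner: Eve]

All 'Accepted' examples share one property — pile ≥ 6 AND rank ≥ 6 — and every 'Rejected' example lacks it.
[pile: 3, suit: clubs, rank: 13, row: 1, owner: Ada] — pile = 3, rank = 13, hence Rejected.
[pile: 1, suit: diamonds, rank: 4, row: 5, owner: Ada] — pile = 1, rank = 4, hence Rejected.
[pile: 6, suit: clubs, rank: 9, row: 4, owner: Cal] — pile = 6, rank = 9, hence Accepted.
[pile: 6, suit: spades, rank: 8, row: 2, owner: Eve] — pile = 6, rank = 8, hence Accepted.

Rejected, Rejected, Accepted, Accepted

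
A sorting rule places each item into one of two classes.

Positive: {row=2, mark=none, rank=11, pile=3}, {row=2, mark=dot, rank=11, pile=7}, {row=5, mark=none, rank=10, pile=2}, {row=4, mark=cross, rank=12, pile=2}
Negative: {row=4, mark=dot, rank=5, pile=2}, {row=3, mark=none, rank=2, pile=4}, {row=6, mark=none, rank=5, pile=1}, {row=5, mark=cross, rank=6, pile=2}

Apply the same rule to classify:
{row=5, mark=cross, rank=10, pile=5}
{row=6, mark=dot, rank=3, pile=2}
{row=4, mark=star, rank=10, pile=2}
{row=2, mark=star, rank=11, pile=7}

Positive, Negative, Positive, Positive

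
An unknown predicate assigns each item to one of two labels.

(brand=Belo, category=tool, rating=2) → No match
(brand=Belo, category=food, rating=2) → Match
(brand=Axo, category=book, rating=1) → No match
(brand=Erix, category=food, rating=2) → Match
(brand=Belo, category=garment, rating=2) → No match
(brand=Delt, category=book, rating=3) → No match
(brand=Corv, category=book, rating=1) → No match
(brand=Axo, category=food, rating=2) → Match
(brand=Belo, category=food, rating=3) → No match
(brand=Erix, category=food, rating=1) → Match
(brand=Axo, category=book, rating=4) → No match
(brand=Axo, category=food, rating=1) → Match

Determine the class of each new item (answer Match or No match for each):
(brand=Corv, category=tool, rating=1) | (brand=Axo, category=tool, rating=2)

No match, No match

'Match' ⟺ category is food AND rating ≤ 2.
(brand=Corv, category=tool, rating=1): category is tool, rating = 1, doesn't qualify → No match. (brand=Axo, category=tool, rating=2): category is tool, rating = 2, doesn't qualify → No match.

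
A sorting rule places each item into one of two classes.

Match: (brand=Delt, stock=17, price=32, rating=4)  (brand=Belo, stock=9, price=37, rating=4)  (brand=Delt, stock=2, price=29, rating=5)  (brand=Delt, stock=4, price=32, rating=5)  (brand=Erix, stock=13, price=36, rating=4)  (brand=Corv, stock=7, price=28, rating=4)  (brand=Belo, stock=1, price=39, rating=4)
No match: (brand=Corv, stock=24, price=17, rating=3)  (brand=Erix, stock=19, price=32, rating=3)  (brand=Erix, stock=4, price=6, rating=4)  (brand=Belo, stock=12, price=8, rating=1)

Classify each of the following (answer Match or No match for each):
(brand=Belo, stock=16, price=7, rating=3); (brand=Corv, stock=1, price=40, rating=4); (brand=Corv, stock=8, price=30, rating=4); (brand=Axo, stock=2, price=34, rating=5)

No match, Match, Match, Match

'Match' ⟺ rating ≥ 4 AND price ≥ 8.
No match: (brand=Belo, stock=16, price=7, rating=3), since rating = 3, price = 7.
Match: (brand=Corv, stock=1, price=40, rating=4), since rating = 4, price = 40.
Match: (brand=Corv, stock=8, price=30, rating=4), since rating = 4, price = 30.
Match: (brand=Axo, stock=2, price=34, rating=5), since rating = 5, price = 34.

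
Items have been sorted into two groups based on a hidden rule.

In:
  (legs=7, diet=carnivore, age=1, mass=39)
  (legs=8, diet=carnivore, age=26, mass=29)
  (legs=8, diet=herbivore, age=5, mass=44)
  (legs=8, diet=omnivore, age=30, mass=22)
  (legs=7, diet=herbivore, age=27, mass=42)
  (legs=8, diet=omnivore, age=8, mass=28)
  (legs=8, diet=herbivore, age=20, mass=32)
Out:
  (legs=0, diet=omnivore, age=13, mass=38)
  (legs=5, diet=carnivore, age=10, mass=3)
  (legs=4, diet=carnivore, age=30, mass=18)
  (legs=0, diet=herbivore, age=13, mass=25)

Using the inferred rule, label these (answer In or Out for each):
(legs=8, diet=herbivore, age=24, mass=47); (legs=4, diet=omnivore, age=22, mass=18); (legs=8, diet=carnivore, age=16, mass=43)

In, Out, In

The distinguishing property — legs ≥ 7 — holds for all the 'In' cases and none of the 'Out' cases.
(legs=8, diet=herbivore, age=24, mass=47): legs = 8, meets the rule → In.
(legs=4, diet=omnivore, age=22, mass=18): legs = 4, lacks this property → Out.
(legs=8, diet=carnivore, age=16, mass=43): legs = 8, meets the rule → In.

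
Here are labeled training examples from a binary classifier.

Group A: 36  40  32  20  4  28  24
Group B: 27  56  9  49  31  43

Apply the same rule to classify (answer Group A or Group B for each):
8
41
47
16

The common property of the 'Group A' items is: even AND at most 40. No 'Group B' item has it.
8: Group A (8 is even, 8 ≤ 40). 41: Group B (41 is odd, 41 > 40). 47: Group B (47 is odd, 47 > 40). 16: Group A (16 is even, 16 ≤ 40).

Group A, Group B, Group B, Group A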